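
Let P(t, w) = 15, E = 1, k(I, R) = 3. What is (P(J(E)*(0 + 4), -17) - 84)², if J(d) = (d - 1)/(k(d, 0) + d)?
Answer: 4761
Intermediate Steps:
J(d) = (-1 + d)/(3 + d) (J(d) = (d - 1)/(3 + d) = (-1 + d)/(3 + d))
(P(J(E)*(0 + 4), -17) - 84)² = (15 - 84)² = (-69)² = 4761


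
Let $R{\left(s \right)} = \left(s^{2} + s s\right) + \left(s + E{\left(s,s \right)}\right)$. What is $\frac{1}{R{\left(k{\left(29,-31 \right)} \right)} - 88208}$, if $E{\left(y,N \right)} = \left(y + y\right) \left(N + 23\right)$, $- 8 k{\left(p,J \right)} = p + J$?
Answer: $- \frac{1}{88196} \approx -1.1338 \cdot 10^{-5}$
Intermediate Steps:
$k{\left(p,J \right)} = - \frac{J}{8} - \frac{p}{8}$ ($k{\left(p,J \right)} = - \frac{p + J}{8} = - \frac{J + p}{8} = - \frac{J}{8} - \frac{p}{8}$)
$E{\left(y,N \right)} = 2 y \left(23 + N\right)$
$R{\left(s \right)} = s + 2 s^{2} + 2 s \left(23 + s\right)$ ($R{\left(s \right)} = \left(s^{2} + s s\right) + \left(s + 2 s \left(23 + s\right)\right) = \left(s^{2} + s^{2}\right) + \left(s + 2 s \left(23 + s\right)\right) = 2 s^{2} + \left(s + 2 s \left(23 + s\right)\right) = s + 2 s^{2} + 2 s \left(23 + s\right)$)
$\frac{1}{R{\left(k{\left(29,-31 \right)} \right)} - 88208} = \frac{1}{\left(\left(- \frac{1}{8}\right) \left(-31\right) - \frac{29}{8}\right) \left(47 + 4 \left(\left(- \frac{1}{8}\right) \left(-31\right) - \frac{29}{8}\right)\right) - 88208} = \frac{1}{\left(\frac{31}{8} - \frac{29}{8}\right) \left(47 + 4 \left(\frac{31}{8} - \frac{29}{8}\right)\right) - 88208} = \frac{1}{\frac{47 + 4 \cdot \frac{1}{4}}{4} - 88208} = \frac{1}{\frac{47 + 1}{4} - 88208} = \frac{1}{\frac{1}{4} \cdot 48 - 88208} = \frac{1}{12 - 88208} = \frac{1}{-88196} = - \frac{1}{88196}$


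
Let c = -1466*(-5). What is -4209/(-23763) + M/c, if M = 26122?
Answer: 108598176/29030465 ≈ 3.7408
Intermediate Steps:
c = 7330
-4209/(-23763) + M/c = -4209/(-23763) + 26122/7330 = -4209*(-1/23763) + 26122*(1/7330) = 1403/7921 + 13061/3665 = 108598176/29030465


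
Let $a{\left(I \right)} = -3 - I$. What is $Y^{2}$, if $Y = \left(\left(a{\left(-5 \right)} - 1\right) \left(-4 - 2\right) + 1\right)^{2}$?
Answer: $625$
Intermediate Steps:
$Y = 25$ ($Y = \left(\left(\left(-3 - -5\right) - 1\right) \left(-4 - 2\right) + 1\right)^{2} = \left(\left(\left(-3 + 5\right) - 1\right) \left(-6\right) + 1\right)^{2} = \left(\left(2 - 1\right) \left(-6\right) + 1\right)^{2} = \left(1 \left(-6\right) + 1\right)^{2} = \left(-6 + 1\right)^{2} = \left(-5\right)^{2} = 25$)
$Y^{2} = 25^{2} = 625$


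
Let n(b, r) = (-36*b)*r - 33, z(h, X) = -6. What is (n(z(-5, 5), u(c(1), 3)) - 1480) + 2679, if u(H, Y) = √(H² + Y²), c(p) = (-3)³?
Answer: 1166 + 648*√82 ≈ 7033.9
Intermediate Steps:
c(p) = -27
n(b, r) = -33 - 36*b*r (n(b, r) = -36*b*r - 33 = -33 - 36*b*r)
(n(z(-5, 5), u(c(1), 3)) - 1480) + 2679 = ((-33 - 36*(-6)*√((-27)² + 3²)) - 1480) + 2679 = ((-33 - 36*(-6)*√(729 + 9)) - 1480) + 2679 = ((-33 - 36*(-6)*√738) - 1480) + 2679 = ((-33 - 36*(-6)*3*√82) - 1480) + 2679 = ((-33 + 648*√82) - 1480) + 2679 = (-1513 + 648*√82) + 2679 = 1166 + 648*√82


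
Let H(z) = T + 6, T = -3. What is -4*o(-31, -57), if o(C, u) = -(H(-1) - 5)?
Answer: -8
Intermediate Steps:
H(z) = 3 (H(z) = -3 + 6 = 3)
o(C, u) = 2 (o(C, u) = -(3 - 5) = -1*(-2) = 2)
-4*o(-31, -57) = -4*2 = -8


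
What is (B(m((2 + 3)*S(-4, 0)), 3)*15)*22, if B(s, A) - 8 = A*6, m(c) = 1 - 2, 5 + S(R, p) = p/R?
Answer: 8580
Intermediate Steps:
S(R, p) = -5 + p/R
m(c) = -1
B(s, A) = 8 + 6*A (B(s, A) = 8 + A*6 = 8 + 6*A)
(B(m((2 + 3)*S(-4, 0)), 3)*15)*22 = ((8 + 6*3)*15)*22 = ((8 + 18)*15)*22 = (26*15)*22 = 390*22 = 8580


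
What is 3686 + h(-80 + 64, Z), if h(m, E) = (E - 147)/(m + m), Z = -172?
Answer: 118271/32 ≈ 3696.0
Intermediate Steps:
h(m, E) = (-147 + E)/(2*m) (h(m, E) = (-147 + E)/((2*m)) = (-147 + E)*(1/(2*m)) = (-147 + E)/(2*m))
3686 + h(-80 + 64, Z) = 3686 + (-147 - 172)/(2*(-80 + 64)) = 3686 + (½)*(-319)/(-16) = 3686 + (½)*(-1/16)*(-319) = 3686 + 319/32 = 118271/32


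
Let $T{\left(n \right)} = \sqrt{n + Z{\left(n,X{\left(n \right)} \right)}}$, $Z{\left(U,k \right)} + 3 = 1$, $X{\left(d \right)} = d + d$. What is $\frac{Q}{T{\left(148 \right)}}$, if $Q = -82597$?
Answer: $- \frac{82597 \sqrt{146}}{146} \approx -6835.8$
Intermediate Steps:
$X{\left(d \right)} = 2 d$
$Z{\left(U,k \right)} = -2$ ($Z{\left(U,k \right)} = -3 + 1 = -2$)
$T{\left(n \right)} = \sqrt{-2 + n}$ ($T{\left(n \right)} = \sqrt{n - 2} = \sqrt{-2 + n}$)
$\frac{Q}{T{\left(148 \right)}} = - \frac{82597}{\sqrt{-2 + 148}} = - \frac{82597}{\sqrt{146}} = - 82597 \frac{\sqrt{146}}{146} = - \frac{82597 \sqrt{146}}{146}$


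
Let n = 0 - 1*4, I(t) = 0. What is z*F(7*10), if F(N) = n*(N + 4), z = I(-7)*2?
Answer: 0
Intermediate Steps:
z = 0 (z = 0*2 = 0)
n = -4 (n = 0 - 4 = -4)
F(N) = -16 - 4*N (F(N) = -4*(N + 4) = -4*(4 + N) = -16 - 4*N)
z*F(7*10) = 0*(-16 - 28*10) = 0*(-16 - 4*70) = 0*(-16 - 280) = 0*(-296) = 0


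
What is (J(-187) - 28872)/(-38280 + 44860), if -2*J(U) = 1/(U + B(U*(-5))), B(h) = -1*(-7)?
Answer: -10393919/2368800 ≈ -4.3878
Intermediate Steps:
B(h) = 7
J(U) = -1/(2*(7 + U)) (J(U) = -1/(2*(U + 7)) = -1/(2*(7 + U)))
(J(-187) - 28872)/(-38280 + 44860) = (-1/(14 + 2*(-187)) - 28872)/(-38280 + 44860) = (-1/(14 - 374) - 28872)/6580 = (-1/(-360) - 28872)*(1/6580) = (-1*(-1/360) - 28872)*(1/6580) = (1/360 - 28872)*(1/6580) = -10393919/360*1/6580 = -10393919/2368800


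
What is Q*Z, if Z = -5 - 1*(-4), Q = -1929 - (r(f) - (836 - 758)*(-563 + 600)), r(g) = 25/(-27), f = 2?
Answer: -25864/27 ≈ -957.93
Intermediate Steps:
r(g) = -25/27 (r(g) = 25*(-1/27) = -25/27)
Q = 25864/27 (Q = -1929 - (-25/27 - (836 - 758)*(-563 + 600)) = -1929 - (-25/27 - 78*37) = -1929 - (-25/27 - 1*2886) = -1929 - (-25/27 - 2886) = -1929 - 1*(-77947/27) = -1929 + 77947/27 = 25864/27 ≈ 957.93)
Z = -1 (Z = -5 + 4 = -1)
Q*Z = (25864/27)*(-1) = -25864/27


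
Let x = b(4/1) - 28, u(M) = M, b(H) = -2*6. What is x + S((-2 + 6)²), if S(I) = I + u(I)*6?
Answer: 72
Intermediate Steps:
b(H) = -12
S(I) = 7*I (S(I) = I + I*6 = I + 6*I = 7*I)
x = -40 (x = -12 - 28 = -40)
x + S((-2 + 6)²) = -40 + 7*(-2 + 6)² = -40 + 7*4² = -40 + 7*16 = -40 + 112 = 72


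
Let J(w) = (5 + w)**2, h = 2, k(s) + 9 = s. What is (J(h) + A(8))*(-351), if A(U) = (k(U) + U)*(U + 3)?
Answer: -44226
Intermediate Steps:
k(s) = -9 + s
A(U) = (-9 + 2*U)*(3 + U) (A(U) = ((-9 + U) + U)*(U + 3) = (-9 + 2*U)*(3 + U))
(J(h) + A(8))*(-351) = ((5 + 2)**2 + (-27 - 3*8 + 2*8**2))*(-351) = (7**2 + (-27 - 24 + 2*64))*(-351) = (49 + (-27 - 24 + 128))*(-351) = (49 + 77)*(-351) = 126*(-351) = -44226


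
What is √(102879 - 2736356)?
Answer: I*√2633477 ≈ 1622.8*I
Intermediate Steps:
√(102879 - 2736356) = √(-2633477) = I*√2633477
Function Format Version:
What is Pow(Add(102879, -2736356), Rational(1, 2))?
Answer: Mul(I, Pow(2633477, Rational(1, 2))) ≈ Mul(1622.8, I)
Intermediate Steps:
Pow(Add(102879, -2736356), Rational(1, 2)) = Pow(-2633477, Rational(1, 2)) = Mul(I, Pow(2633477, Rational(1, 2)))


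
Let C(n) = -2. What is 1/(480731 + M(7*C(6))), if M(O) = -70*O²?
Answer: 1/467011 ≈ 2.1413e-6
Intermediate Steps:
1/(480731 + M(7*C(6))) = 1/(480731 - 70*(7*(-2))²) = 1/(480731 - 70*(-14)²) = 1/(480731 - 70*196) = 1/(480731 - 13720) = 1/467011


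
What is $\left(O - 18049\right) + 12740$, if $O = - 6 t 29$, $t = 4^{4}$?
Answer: $-49853$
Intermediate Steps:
$t = 256$
$O = -44544$ ($O = \left(-6\right) 256 \cdot 29 = \left(-1536\right) 29 = -44544$)
$\left(O - 18049\right) + 12740 = \left(-44544 - 18049\right) + 12740 = -62593 + 12740 = -49853$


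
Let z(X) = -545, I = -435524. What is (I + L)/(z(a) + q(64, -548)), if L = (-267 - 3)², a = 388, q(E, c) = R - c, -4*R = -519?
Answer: -1450496/531 ≈ -2731.6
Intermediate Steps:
R = 519/4 (R = -¼*(-519) = 519/4 ≈ 129.75)
q(E, c) = 519/4 - c
L = 72900 (L = (-270)² = 72900)
(I + L)/(z(a) + q(64, -548)) = (-435524 + 72900)/(-545 + (519/4 - 1*(-548))) = -362624/(-545 + (519/4 + 548)) = -362624/(-545 + 2711/4) = -362624/531/4 = -362624*4/531 = -1450496/531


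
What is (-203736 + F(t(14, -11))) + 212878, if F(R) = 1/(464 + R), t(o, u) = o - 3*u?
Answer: 4671563/511 ≈ 9142.0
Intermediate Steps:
(-203736 + F(t(14, -11))) + 212878 = (-203736 + 1/(464 + (14 - 3*(-11)))) + 212878 = (-203736 + 1/(464 + (14 + 33))) + 212878 = (-203736 + 1/(464 + 47)) + 212878 = (-203736 + 1/511) + 212878 = -104109095/511 + 212878 = 4671563/511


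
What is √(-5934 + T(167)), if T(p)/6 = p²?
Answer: 10*√1614 ≈ 401.75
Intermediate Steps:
T(p) = 6*p²
√(-5934 + T(167)) = √(-5934 + 6*167²) = √(-5934 + 6*27889) = √(-5934 + 167334) = √161400 = 10*√1614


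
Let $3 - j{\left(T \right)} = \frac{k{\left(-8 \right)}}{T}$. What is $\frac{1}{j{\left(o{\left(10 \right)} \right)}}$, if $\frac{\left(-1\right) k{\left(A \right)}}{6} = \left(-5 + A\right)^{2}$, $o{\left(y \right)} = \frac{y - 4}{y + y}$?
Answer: $\frac{1}{3383} \approx 0.0002956$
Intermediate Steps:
$o{\left(y \right)} = \frac{-4 + y}{2 y}$
$k{\left(A \right)} = - 6 \left(-5 + A\right)^{2}$
$j{\left(T \right)} = 3 + \frac{1014}{T}$ ($j{\left(T \right)} = 3 - \frac{\left(-6\right) \left(-5 - 8\right)^{2}}{T} = 3 - \frac{\left(-6\right) \left(-13\right)^{2}}{T} = 3 - \frac{\left(-6\right) 169}{T} = 3 - - \frac{1014}{T} = 3 + \frac{1014}{T}$)
$\frac{1}{j{\left(o{\left(10 \right)} \right)}} = \frac{1}{3 + \frac{1014}{\frac{1}{2} \cdot \frac{1}{10} \left(-4 + 10\right)}} = \frac{1}{3 + \frac{1014}{\frac{1}{2} \cdot \frac{1}{10} \cdot 6}} = \frac{1}{3 + \frac{1014}{\frac{3}{10}}} = \frac{1}{3 + 1014 \cdot \frac{10}{3}} = \frac{1}{3 + 3380} = \frac{1}{3383}$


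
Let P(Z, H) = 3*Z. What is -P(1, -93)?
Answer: -3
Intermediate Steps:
-P(1, -93) = -3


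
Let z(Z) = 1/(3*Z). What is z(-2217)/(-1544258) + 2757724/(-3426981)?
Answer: -9441399001129537/11732680643242266 ≈ -0.80471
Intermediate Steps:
z(Z) = 1/(3*Z)
z(-2217)/(-1544258) + 2757724/(-3426981) = ((⅓)/(-2217))/(-1544258) + 2757724/(-3426981) = ((⅓)*(-1/2217))*(-1/1544258) + 2757724*(-1/3426981) = -1/6651*(-1/1544258) - 2757724/3426981 = 1/10270859958 - 2757724/3426981 = -9441399001129537/11732680643242266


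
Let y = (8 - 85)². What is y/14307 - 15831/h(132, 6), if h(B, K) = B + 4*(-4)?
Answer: -225806353/1659612 ≈ -136.06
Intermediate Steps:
h(B, K) = -16 + B (h(B, K) = B - 16 = -16 + B)
y = 5929 (y = (-77)² = 5929)
y/14307 - 15831/h(132, 6) = 5929/14307 - 15831/(-16 + 132) = 5929*(1/14307) - 15831/116 = 5929/14307 - 15831*1/116 = 5929/14307 - 15831/116 = -225806353/1659612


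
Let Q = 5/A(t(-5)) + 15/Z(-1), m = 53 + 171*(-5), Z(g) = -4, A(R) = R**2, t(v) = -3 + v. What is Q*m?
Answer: 94235/32 ≈ 2944.8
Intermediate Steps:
m = -802 (m = 53 - 855 = -802)
Q = -235/64 (Q = 5/((-3 - 5)**2) + 15/(-4) = 5/((-8)**2) + 15*(-1/4) = 5/64 - 15/4 = -235/64 ≈ -3.6719)
Q*m = -235/64*(-802) = 94235/32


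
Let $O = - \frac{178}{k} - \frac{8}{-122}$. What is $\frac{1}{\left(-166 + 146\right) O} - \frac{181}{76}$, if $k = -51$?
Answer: $- \frac{10070219}{4203560} \approx -2.3956$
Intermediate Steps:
$O = \frac{11062}{3111}$ ($O = - \frac{178}{-51} - \frac{8}{-122} = \left(-178\right) \left(- \frac{1}{51}\right) - - \frac{4}{61} = \frac{178}{51} + \frac{4}{61} = \frac{11062}{3111} \approx 3.5558$)
$\frac{1}{\left(-166 + 146\right) O} - \frac{181}{76} = \frac{1}{\left(-166 + 146\right) \frac{11062}{3111}} - \frac{181}{76} = \frac{1}{-20} \cdot \frac{3111}{11062} - \frac{181}{76} = \left(- \frac{1}{20}\right) \frac{3111}{11062} - \frac{181}{76} = - \frac{3111}{221240} - \frac{181}{76} = - \frac{10070219}{4203560}$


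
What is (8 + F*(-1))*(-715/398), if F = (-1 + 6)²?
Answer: 12155/398 ≈ 30.540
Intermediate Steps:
F = 25 (F = 5² = 25)
(8 + F*(-1))*(-715/398) = (8 + 25*(-1))*(-715/398) = (8 - 25)*(-715*1/398) = -17*(-715/398) = 12155/398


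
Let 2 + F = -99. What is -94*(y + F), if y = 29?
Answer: 6768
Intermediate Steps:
F = -101 (F = -2 - 99 = -101)
-94*(y + F) = -94*(29 - 101) = -94*(-72) = 6768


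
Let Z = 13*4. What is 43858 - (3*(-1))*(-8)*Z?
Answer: 42610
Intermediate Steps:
Z = 52
43858 - (3*(-1))*(-8)*Z = 43858 - (3*(-1))*(-8)*52 = 43858 - (-3*(-8))*52 = 43858 - 24*52 = 43858 - 1*1248 = 43858 - 1248 = 42610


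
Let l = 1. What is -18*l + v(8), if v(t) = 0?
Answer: -18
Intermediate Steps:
-18*l + v(8) = -18*1 + 0 = -18 + 0 = -18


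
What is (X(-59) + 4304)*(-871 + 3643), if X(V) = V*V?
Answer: 21580020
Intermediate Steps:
X(V) = V²
(X(-59) + 4304)*(-871 + 3643) = ((-59)² + 4304)*(-871 + 3643) = (3481 + 4304)*2772 = 7785*2772 = 21580020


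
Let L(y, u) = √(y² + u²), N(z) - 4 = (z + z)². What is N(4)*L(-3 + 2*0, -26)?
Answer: 68*√685 ≈ 1779.7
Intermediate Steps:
N(z) = 4 + 4*z² (N(z) = 4 + (z + z)² = 4 + (2*z)² = 4 + 4*z²)
L(y, u) = √(u² + y²)
N(4)*L(-3 + 2*0, -26) = (4 + 4*4²)*√((-26)² + (-3 + 2*0)²) = (4 + 4*16)*√(676 + (-3 + 0)²) = (4 + 64)*√(676 + (-3)²) = 68*√(676 + 9) = 68*√685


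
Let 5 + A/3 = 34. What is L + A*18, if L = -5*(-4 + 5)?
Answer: 1561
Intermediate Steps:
L = -5 (L = -5*1 = -5)
A = 87 (A = -15 + 3*34 = -15 + 102 = 87)
L + A*18 = -5 + 87*18 = -5 + 1566 = 1561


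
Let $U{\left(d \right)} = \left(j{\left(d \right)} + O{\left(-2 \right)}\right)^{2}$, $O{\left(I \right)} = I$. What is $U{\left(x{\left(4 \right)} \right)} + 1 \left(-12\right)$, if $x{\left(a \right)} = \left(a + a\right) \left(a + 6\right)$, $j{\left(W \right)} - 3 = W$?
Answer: $6549$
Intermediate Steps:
$j{\left(W \right)} = 3 + W$
$x{\left(a \right)} = 2 a \left(6 + a\right)$
$U{\left(d \right)} = \left(1 + d\right)^{2}$ ($U{\left(d \right)} = \left(\left(3 + d\right) - 2\right)^{2} = \left(1 + d\right)^{2}$)
$U{\left(x{\left(4 \right)} \right)} + 1 \left(-12\right) = \left(1 + 2 \cdot 4 \left(6 + 4\right)\right)^{2} + 1 \left(-12\right) = \left(1 + 2 \cdot 4 \cdot 10\right)^{2} - 12 = \left(1 + 80\right)^{2} - 12 = 81^{2} - 12 = 6561 - 12 = 6549$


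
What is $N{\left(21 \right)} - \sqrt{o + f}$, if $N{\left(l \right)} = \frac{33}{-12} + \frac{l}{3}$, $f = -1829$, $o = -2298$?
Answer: $\frac{17}{4} - i \sqrt{4127} \approx 4.25 - 64.242 i$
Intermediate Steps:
$N{\left(l \right)} = - \frac{11}{4} + \frac{l}{3}$ ($N{\left(l \right)} = 33 \left(- \frac{1}{12}\right) + l \frac{1}{3} = - \frac{11}{4} + \frac{l}{3}$)
$N{\left(21 \right)} - \sqrt{o + f} = \left(- \frac{11}{4} + \frac{1}{3} \cdot 21\right) - \sqrt{-2298 - 1829} = \left(- \frac{11}{4} + 7\right) - \sqrt{-4127} = \frac{17}{4} - i \sqrt{4127}$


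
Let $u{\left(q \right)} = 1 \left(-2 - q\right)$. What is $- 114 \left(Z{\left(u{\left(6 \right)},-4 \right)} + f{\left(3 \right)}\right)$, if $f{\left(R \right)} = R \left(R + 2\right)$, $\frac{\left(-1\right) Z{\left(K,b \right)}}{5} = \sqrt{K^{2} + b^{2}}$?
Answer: $-1710 + 2280 \sqrt{5} \approx 3388.2$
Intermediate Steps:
$u{\left(q \right)} = -2 - q$
$Z{\left(K,b \right)} = - 5 \sqrt{K^{2} + b^{2}}$
$f{\left(R \right)} = R \left(2 + R\right)$
$- 114 \left(Z{\left(u{\left(6 \right)},-4 \right)} + f{\left(3 \right)}\right) = - 114 \left(- 5 \sqrt{\left(-2 - 6\right)^{2} + \left(-4\right)^{2}} + 3 \left(2 + 3\right)\right) = - 114 \left(- 5 \sqrt{\left(-2 - 6\right)^{2} + 16} + 3 \cdot 5\right) = - 114 \left(- 5 \sqrt{\left(-8\right)^{2} + 16} + 15\right) = - 114 \left(- 5 \sqrt{64 + 16} + 15\right) = - 114 \left(- 5 \sqrt{80} + 15\right) = - 114 \left(- 5 \cdot 4 \sqrt{5} + 15\right) = - 114 \left(- 20 \sqrt{5} + 15\right) = - 114 \left(15 - 20 \sqrt{5}\right) = -1710 + 2280 \sqrt{5}$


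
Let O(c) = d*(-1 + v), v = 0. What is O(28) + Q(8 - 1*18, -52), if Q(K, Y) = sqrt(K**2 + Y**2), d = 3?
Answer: -3 + 2*sqrt(701) ≈ 49.953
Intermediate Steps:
O(c) = -3 (O(c) = 3*(-1 + 0) = 3*(-1) = -3)
O(28) + Q(8 - 1*18, -52) = -3 + sqrt((8 - 1*18)**2 + (-52)**2) = -3 + sqrt((8 - 18)**2 + 2704) = -3 + sqrt((-10)**2 + 2704) = -3 + sqrt(100 + 2704) = -3 + sqrt(2804) = -3 + 2*sqrt(701)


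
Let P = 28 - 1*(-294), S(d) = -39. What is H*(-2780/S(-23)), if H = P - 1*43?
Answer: 258540/13 ≈ 19888.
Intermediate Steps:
P = 322 (P = 28 + 294 = 322)
H = 279 (H = 322 - 1*43 = 322 - 43 = 279)
H*(-2780/S(-23)) = 279*(-2780/(-39)) = 279*(-2780*(-1/39)) = 279*(2780/39) = 258540/13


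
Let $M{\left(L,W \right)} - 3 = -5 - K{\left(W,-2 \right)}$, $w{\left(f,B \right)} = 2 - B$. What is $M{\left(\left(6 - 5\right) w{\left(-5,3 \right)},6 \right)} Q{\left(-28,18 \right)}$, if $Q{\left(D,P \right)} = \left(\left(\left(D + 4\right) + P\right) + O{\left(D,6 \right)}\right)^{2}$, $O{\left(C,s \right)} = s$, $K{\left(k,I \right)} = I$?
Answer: $0$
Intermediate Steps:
$M{\left(L,W \right)} = 0$ ($M{\left(L,W \right)} = 3 - 3 = 0$)
$Q{\left(D,P \right)} = \left(10 + D + P\right)^{2}$ ($Q{\left(D,P \right)} = \left(\left(\left(D + 4\right) + P\right) + 6\right)^{2} = \left(\left(\left(4 + D\right) + P\right) + 6\right)^{2} = \left(\left(4 + D + P\right) + 6\right)^{2} = \left(10 + D + P\right)^{2}$)
$M{\left(\left(6 - 5\right) w{\left(-5,3 \right)},6 \right)} Q{\left(-28,18 \right)} = 0 \left(10 - 28 + 18\right)^{2} = 0 \cdot 0^{2} = 0 \cdot 0 = 0$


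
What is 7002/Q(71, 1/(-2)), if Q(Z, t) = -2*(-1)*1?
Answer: 3501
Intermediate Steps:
Q(Z, t) = 2 (Q(Z, t) = 2*1 = 2)
7002/Q(71, 1/(-2)) = 7002/2 = 7002*(½) = 3501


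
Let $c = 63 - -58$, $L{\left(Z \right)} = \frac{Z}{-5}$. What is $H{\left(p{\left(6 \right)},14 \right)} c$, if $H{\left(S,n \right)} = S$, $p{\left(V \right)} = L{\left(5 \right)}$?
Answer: $-121$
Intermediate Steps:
$L{\left(Z \right)} = - \frac{Z}{5}$ ($L{\left(Z \right)} = Z \left(- \frac{1}{5}\right) = - \frac{Z}{5}$)
$p{\left(V \right)} = -1$ ($p{\left(V \right)} = \left(- \frac{1}{5}\right) 5 = -1$)
$c = 121$ ($c = 63 + 58 = 121$)
$H{\left(p{\left(6 \right)},14 \right)} c = \left(-1\right) 121 = -121$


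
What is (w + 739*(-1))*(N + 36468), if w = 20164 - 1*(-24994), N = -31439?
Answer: 223383151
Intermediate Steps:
w = 45158 (w = 20164 + 24994 = 45158)
(w + 739*(-1))*(N + 36468) = (45158 + 739*(-1))*(-31439 + 36468) = (45158 - 739)*5029 = 44419*5029 = 223383151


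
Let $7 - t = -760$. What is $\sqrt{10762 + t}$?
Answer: $3 \sqrt{1281} \approx 107.37$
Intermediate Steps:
$t = 767$ ($t = 7 - -760 = 7 + 760 = 767$)
$\sqrt{10762 + t} = \sqrt{10762 + 767} = \sqrt{11529} = 3 \sqrt{1281}$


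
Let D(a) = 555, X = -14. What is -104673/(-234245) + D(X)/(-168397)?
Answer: 17496613206/39446155265 ≈ 0.44356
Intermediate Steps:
-104673/(-234245) + D(X)/(-168397) = -104673/(-234245) + 555/(-168397) = -104673*(-1/234245) + 555*(-1/168397) = 104673/234245 - 555/168397 = 17496613206/39446155265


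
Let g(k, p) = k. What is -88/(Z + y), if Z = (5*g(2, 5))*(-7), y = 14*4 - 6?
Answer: 22/5 ≈ 4.4000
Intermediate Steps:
y = 50 (y = 56 - 6 = 50)
Z = -70 (Z = (5*2)*(-7) = 10*(-7) = -70)
-88/(Z + y) = -88/(-70 + 50) = -88/(-20) = -1/20*(-88) = 22/5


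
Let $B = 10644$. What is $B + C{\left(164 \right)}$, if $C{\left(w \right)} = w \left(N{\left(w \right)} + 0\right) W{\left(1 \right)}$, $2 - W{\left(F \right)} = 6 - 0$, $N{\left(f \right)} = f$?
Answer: $-96940$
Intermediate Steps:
$W{\left(F \right)} = -4$ ($W{\left(F \right)} = 2 - \left(6 - 0\right) = 2 - \left(6 + 0\right) = 2 - 6 = -4$)
$C{\left(w \right)} = - 4 w^{2}$ ($C{\left(w \right)} = w \left(w + 0\right) \left(-4\right) = w w \left(-4\right) = w^{2} \left(-4\right) = - 4 w^{2}$)
$B + C{\left(164 \right)} = 10644 - 4 \cdot 164^{2} = 10644 - 107584 = -96940$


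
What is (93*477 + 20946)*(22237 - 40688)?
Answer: -1204979457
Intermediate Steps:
(93*477 + 20946)*(22237 - 40688) = (44361 + 20946)*(-18451) = 65307*(-18451) = -1204979457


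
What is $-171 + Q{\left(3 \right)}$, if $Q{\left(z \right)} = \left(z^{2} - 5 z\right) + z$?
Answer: $-174$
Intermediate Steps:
$Q{\left(z \right)} = z^{2} - 4 z$
$-171 + Q{\left(3 \right)} = -171 + 3 \left(-4 + 3\right) = -171 + 3 \left(-1\right) = -171 - 3 = -174$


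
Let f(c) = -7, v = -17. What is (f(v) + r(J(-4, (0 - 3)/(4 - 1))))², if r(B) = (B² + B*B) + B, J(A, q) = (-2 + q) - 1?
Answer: 441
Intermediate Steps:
J(A, q) = -3 + q
r(B) = B + 2*B² (r(B) = (B² + B²) + B = 2*B² + B = B + 2*B²)
(f(v) + r(J(-4, (0 - 3)/(4 - 1))))² = (-7 + (-3 + (0 - 3)/(4 - 1))*(1 + 2*(-3 + (0 - 3)/(4 - 1))))² = (-7 + (-3 - 3/3)*(1 + 2*(-3 - 3/3)))² = (-7 + (-3 - 3*⅓)*(1 + 2*(-3 - 3*⅓)))² = (-7 + (-3 - 1)*(1 + 2*(-3 - 1)))² = (-7 - 4*(1 + 2*(-4)))² = (-7 - 4*(1 - 8))² = (-7 - 4*(-7))² = (-7 + 28)² = 21² = 441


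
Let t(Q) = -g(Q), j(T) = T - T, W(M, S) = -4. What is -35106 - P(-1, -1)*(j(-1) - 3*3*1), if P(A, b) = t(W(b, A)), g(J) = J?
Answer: -35070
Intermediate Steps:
j(T) = 0
t(Q) = -Q
P(A, b) = 4 (P(A, b) = -1*(-4) = 4)
-35106 - P(-1, -1)*(j(-1) - 3*3*1) = -35106 - 4*(0 - 3*3*1) = -35106 - 4*(0 - 9*1) = -35106 - 4*(0 - 9) = -35106 - 4*(-9) = -35106 - 1*(-36) = -35106 + 36 = -35070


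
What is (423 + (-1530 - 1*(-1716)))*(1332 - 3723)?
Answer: -1456119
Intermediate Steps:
(423 + (-1530 - 1*(-1716)))*(1332 - 3723) = (423 + (-1530 + 1716))*(-2391) = (423 + 186)*(-2391) = 609*(-2391) = -1456119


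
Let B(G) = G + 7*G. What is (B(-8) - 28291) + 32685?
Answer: 4330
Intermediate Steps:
B(G) = 8*G
(B(-8) - 28291) + 32685 = (8*(-8) - 28291) + 32685 = (-64 - 28291) + 32685 = -28355 + 32685 = 4330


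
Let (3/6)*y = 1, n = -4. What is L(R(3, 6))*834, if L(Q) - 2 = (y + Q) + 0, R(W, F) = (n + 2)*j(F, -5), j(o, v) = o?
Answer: -6672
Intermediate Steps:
y = 2 (y = 2*1 = 2)
R(W, F) = -2*F (R(W, F) = (-4 + 2)*F = -2*F)
L(Q) = 4 + Q (L(Q) = 2 + ((2 + Q) + 0) = 2 + (2 + Q) = 4 + Q)
L(R(3, 6))*834 = (4 - 2*6)*834 = (4 - 12)*834 = -8*834 = -6672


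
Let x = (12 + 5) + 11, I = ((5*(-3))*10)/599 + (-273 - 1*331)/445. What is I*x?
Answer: -11999288/266555 ≈ -45.016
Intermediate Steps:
I = -428546/266555 (I = -15*10*(1/599) + (-273 - 331)*(1/445) = -150*1/599 - 604*1/445 = -150/599 - 604/445 = -428546/266555 ≈ -1.6077)
x = 28 (x = 17 + 11 = 28)
I*x = -428546/266555*28 = -11999288/266555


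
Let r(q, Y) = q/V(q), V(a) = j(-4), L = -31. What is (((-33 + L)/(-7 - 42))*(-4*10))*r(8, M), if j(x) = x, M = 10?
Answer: 5120/49 ≈ 104.49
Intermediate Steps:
V(a) = -4
r(q, Y) = -q/4 (r(q, Y) = q/(-4) = q*(-1/4) = -q/4)
(((-33 + L)/(-7 - 42))*(-4*10))*r(8, M) = (((-33 - 31)/(-7 - 42))*(-4*10))*(-1/4*8) = (-64/(-49)*(-40))*(-2) = (-64*(-1/49)*(-40))*(-2) = ((64/49)*(-40))*(-2) = -2560/49*(-2) = 5120/49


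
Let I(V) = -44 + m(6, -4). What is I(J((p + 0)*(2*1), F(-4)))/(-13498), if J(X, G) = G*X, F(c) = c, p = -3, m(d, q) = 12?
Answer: 16/6749 ≈ 0.0023707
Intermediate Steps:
I(V) = -32 (I(V) = -44 + 12 = -32)
I(J((p + 0)*(2*1), F(-4)))/(-13498) = -32/(-13498) = -32*(-1/13498) = 16/6749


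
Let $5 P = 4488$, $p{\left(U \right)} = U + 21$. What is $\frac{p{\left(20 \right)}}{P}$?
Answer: $\frac{205}{4488} \approx 0.045677$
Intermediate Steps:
$p{\left(U \right)} = 21 + U$
$P = \frac{4488}{5}$ ($P = \frac{1}{5} \cdot 4488 = \frac{4488}{5} \approx 897.6$)
$\frac{p{\left(20 \right)}}{P} = \frac{21 + 20}{\frac{4488}{5}} = 41 \cdot \frac{5}{4488} = \frac{205}{4488}$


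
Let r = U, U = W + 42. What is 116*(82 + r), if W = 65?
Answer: 21924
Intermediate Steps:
U = 107 (U = 65 + 42 = 107)
r = 107
116*(82 + r) = 116*(82 + 107) = 116*189 = 21924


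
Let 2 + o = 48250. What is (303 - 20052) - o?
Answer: -67997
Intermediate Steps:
o = 48248 (o = -2 + 48250 = 48248)
(303 - 20052) - o = (303 - 20052) - 1*48248 = -19749 - 48248 = -67997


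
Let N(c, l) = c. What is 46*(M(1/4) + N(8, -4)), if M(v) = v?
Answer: 759/2 ≈ 379.50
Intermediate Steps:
46*(M(1/4) + N(8, -4)) = 46*(1/4 + 8) = 46*(33/4) = 759/2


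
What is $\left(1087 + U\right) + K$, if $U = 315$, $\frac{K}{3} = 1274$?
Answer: $5224$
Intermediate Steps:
$K = 3822$ ($K = 3 \cdot 1274 = 3822$)
$\left(1087 + U\right) + K = \left(1087 + 315\right) + 3822 = 1402 + 3822 = 5224$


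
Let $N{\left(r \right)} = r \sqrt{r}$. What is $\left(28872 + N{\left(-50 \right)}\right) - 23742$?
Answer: $5130 - 250 i \sqrt{2} \approx 5130.0 - 353.55 i$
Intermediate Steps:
$N{\left(r \right)} = r^{\frac{3}{2}}$
$\left(28872 + N{\left(-50 \right)}\right) - 23742 = \left(28872 + \left(-50\right)^{\frac{3}{2}}\right) - 23742 = \left(28872 - 250 i \sqrt{2}\right) - 23742 = 5130 - 250 i \sqrt{2}$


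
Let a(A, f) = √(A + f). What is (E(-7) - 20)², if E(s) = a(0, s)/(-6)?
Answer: (120 + I*√7)²/36 ≈ 399.81 + 17.638*I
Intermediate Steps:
E(s) = -√s/6 (E(s) = √(0 + s)/(-6) = √s*(-⅙) = -√s/6)
(E(-7) - 20)² = (-I*√7/6 - 20)² = (-20 - I*√7/6)²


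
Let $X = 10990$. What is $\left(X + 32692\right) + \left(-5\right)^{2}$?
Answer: $43707$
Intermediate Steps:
$\left(X + 32692\right) + \left(-5\right)^{2} = \left(10990 + 32692\right) + \left(-5\right)^{2} = 43682 + 25 = 43707$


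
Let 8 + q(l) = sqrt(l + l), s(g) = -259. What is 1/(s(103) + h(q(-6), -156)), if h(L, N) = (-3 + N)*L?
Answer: I/(318*sqrt(3) + 1013*I) ≈ 0.00076192 + 0.00041427*I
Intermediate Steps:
q(l) = -8 + sqrt(2)*sqrt(l) (q(l) = -8 + sqrt(l + l) = -8 + sqrt(2*l) = -8 + sqrt(2)*sqrt(l))
h(L, N) = L*(-3 + N)
1/(s(103) + h(q(-6), -156)) = 1/(-259 + (-8 + sqrt(2)*sqrt(-6))*(-3 - 156)) = 1/(-259 + (-8 + sqrt(2)*(I*sqrt(6)))*(-159)) = 1/(-259 + (-8 + 2*I*sqrt(3))*(-159)) = 1/(-259 + (1272 - 318*I*sqrt(3))) = 1/(1013 - 318*I*sqrt(3))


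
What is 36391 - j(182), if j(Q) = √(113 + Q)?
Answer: 36391 - √295 ≈ 36374.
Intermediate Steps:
36391 - j(182) = 36391 - √(113 + 182) = 36391 - √295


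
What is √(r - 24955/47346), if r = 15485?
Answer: √34710671422830/47346 ≈ 124.44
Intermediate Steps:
√(r - 24955/47346) = √(15485 - 24955/47346) = √(733127855/47346) = √34710671422830/47346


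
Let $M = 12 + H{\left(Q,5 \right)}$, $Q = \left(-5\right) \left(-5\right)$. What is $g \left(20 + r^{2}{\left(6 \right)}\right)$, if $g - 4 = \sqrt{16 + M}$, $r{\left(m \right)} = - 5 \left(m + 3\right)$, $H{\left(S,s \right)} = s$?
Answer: $8180 + 2045 \sqrt{33} \approx 19928.0$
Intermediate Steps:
$Q = 25$
$M = 17$ ($M = 12 + 5 = 17$)
$r{\left(m \right)} = -15 - 5 m$ ($r{\left(m \right)} = - 5 \left(3 + m\right) = -15 - 5 m$)
$g = 4 + \sqrt{33}$ ($g = 4 + \sqrt{16 + 17} = 4 + \sqrt{33} \approx 9.7446$)
$g \left(20 + r^{2}{\left(6 \right)}\right) = \left(4 + \sqrt{33}\right) \left(20 + \left(-15 - 30\right)^{2}\right) = \left(4 + \sqrt{33}\right) \left(20 + \left(-45\right)^{2}\right) = \left(4 + \sqrt{33}\right) \left(20 + 2025\right) = \left(4 + \sqrt{33}\right) 2045 = 8180 + 2045 \sqrt{33}$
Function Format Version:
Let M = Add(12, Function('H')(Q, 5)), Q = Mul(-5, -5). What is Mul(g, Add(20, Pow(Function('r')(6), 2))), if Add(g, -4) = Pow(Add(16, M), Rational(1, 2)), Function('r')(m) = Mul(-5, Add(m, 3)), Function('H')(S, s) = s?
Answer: Add(8180, Mul(2045, Pow(33, Rational(1, 2)))) ≈ 19928.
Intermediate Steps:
Q = 25
M = 17 (M = Add(12, 5) = 17)
Function('r')(m) = Add(-15, Mul(-5, m)) (Function('r')(m) = Mul(-5, Add(3, m)) = Add(-15, Mul(-5, m)))
g = Add(4, Pow(33, Rational(1, 2))) (g = Add(4, Pow(Add(16, 17), Rational(1, 2))) = Add(4, Pow(33, Rational(1, 2))) ≈ 9.7446)
Mul(g, Add(20, Pow(Function('r')(6), 2))) = Mul(Add(4, Pow(33, Rational(1, 2))), Add(20, Pow(Add(-15, Mul(-5, 6)), 2))) = Mul(Add(4, Pow(33, Rational(1, 2))), Add(20, Pow(Add(-15, -30), 2))) = Mul(Add(4, Pow(33, Rational(1, 2))), Add(20, Pow(-45, 2))) = Mul(Add(4, Pow(33, Rational(1, 2))), Add(20, 2025)) = Mul(Add(4, Pow(33, Rational(1, 2))), 2045) = Add(8180, Mul(2045, Pow(33, Rational(1, 2))))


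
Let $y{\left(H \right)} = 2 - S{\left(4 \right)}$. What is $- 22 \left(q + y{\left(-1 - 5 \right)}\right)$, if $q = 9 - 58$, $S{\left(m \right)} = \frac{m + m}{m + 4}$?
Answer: $1056$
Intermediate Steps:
$S{\left(m \right)} = \frac{2 m}{4 + m}$
$y{\left(H \right)} = 1$ ($y{\left(H \right)} = 2 - 2 \cdot 4 \frac{1}{4 + 4} = 2 - 2 \cdot 4 \cdot \frac{1}{8} = 2 - 1 = 1$)
$q = -49$ ($q = 9 - 58 = -49$)
$- 22 \left(q + y{\left(-1 - 5 \right)}\right) = - 22 \left(-49 + 1\right) = \left(-22\right) \left(-48\right) = 1056$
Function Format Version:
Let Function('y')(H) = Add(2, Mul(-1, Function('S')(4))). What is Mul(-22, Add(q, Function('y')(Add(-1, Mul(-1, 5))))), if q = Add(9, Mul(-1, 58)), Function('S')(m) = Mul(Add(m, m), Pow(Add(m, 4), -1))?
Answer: 1056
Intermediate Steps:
Function('S')(m) = Mul(2, m, Pow(Add(4, m), -1)) (Function('S')(m) = Mul(Mul(2, m), Pow(Add(4, m), -1)) = Mul(2, m, Pow(Add(4, m), -1)))
Function('y')(H) = 1 (Function('y')(H) = Add(2, Mul(-1, Mul(2, 4, Pow(Add(4, 4), -1)))) = Add(2, Mul(-1, Mul(2, 4, Pow(8, -1)))) = Add(2, Mul(-1, Mul(2, 4, Rational(1, 8)))) = Add(2, Mul(-1, 1)) = Add(2, -1) = 1)
q = -49 (q = Add(9, -58) = -49)
Mul(-22, Add(q, Function('y')(Add(-1, Mul(-1, 5))))) = Mul(-22, Add(-49, 1)) = Mul(-22, -48) = 1056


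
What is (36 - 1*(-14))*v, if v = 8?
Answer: 400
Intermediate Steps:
(36 - 1*(-14))*v = (36 - 1*(-14))*8 = (36 + 14)*8 = 50*8 = 400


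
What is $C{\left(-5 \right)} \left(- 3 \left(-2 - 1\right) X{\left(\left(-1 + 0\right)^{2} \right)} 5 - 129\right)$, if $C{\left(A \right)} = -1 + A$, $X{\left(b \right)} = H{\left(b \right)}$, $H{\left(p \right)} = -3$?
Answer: $1584$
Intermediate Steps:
$X{\left(b \right)} = -3$
$C{\left(-5 \right)} \left(- 3 \left(-2 - 1\right) X{\left(\left(-1 + 0\right)^{2} \right)} 5 - 129\right) = \left(-1 - 5\right) \left(- 3 \left(-2 - 1\right) \left(-3\right) 5 - 129\right) = - 6 \left(\left(-3\right) \left(-3\right) \left(-3\right) 5 - 129\right) = - 6 \left(9 \left(-3\right) 5 - 129\right) = - 6 \left(\left(-27\right) 5 - 129\right) = - 6 \left(-135 - 129\right) = \left(-6\right) \left(-264\right) = 1584$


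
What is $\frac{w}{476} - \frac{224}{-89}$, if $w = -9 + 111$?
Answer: $\frac{3403}{1246} \approx 2.7311$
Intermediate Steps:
$w = 102$
$\frac{w}{476} - \frac{224}{-89} = \frac{102}{476} - \frac{224}{-89} = 102 \cdot \frac{1}{476} - - \frac{224}{89} = \frac{3}{14} + \frac{224}{89} = \frac{3403}{1246}$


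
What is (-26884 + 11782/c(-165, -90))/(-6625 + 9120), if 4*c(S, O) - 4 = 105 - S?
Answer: -26712/2495 ≈ -10.706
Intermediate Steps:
c(S, O) = 109/4 - S/4 (c(S, O) = 1 + (105 - S)/4 = 1 + (105/4 - S/4) = 109/4 - S/4)
(-26884 + 11782/c(-165, -90))/(-6625 + 9120) = (-26884 + 11782/(109/4 - 1/4*(-165)))/(-6625 + 9120) = (-26884 + 11782/(109/4 + 165/4))/2495 = (-26884 + 11782/(137/2))*(1/2495) = (-26884 + 11782*(2/137))*(1/2495) = (-26884 + 172)*(1/2495) = -26712*1/2495 = -26712/2495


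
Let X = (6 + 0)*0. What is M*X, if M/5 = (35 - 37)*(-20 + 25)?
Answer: 0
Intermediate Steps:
M = -50 (M = 5*((35 - 37)*(-20 + 25)) = 5*(-2*5) = 5*(-10) = -50)
X = 0 (X = 6*0 = 0)
M*X = -50*0 = 0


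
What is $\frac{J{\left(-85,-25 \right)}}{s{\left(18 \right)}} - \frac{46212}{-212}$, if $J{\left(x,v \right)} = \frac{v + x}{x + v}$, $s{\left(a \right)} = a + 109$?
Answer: $\frac{1467284}{6731} \approx 217.99$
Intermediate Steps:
$s{\left(a \right)} = 109 + a$
$J{\left(x,v \right)} = 1$ ($J{\left(x,v \right)} = \frac{v + x}{v + x} = 1$)
$\frac{J{\left(-85,-25 \right)}}{s{\left(18 \right)}} - \frac{46212}{-212} = 1 \frac{1}{109 + 18} - \frac{46212}{-212} = 1 \cdot \frac{1}{127} - - \frac{11553}{53} = 1 \cdot \frac{1}{127} + \frac{11553}{53} = \frac{1}{127} + \frac{11553}{53} = \frac{1467284}{6731}$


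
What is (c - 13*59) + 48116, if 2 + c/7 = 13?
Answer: 47426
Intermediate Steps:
c = 77 (c = -14 + 7*13 = -14 + 91 = 77)
(c - 13*59) + 48116 = (77 - 13*59) + 48116 = (77 - 767) + 48116 = -690 + 48116 = 47426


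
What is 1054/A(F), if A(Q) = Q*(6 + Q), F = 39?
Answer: 1054/1755 ≈ 0.60057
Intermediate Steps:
1054/A(F) = 1054/((39*(6 + 39))) = 1054/((39*45)) = 1054/1755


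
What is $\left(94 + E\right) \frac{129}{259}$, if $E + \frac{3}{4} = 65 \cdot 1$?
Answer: $\frac{81657}{1036} \approx 78.819$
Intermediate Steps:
$E = \frac{257}{4}$ ($E = - \frac{3}{4} + 65 \cdot 1 = - \frac{3}{4} + 65 = \frac{257}{4} \approx 64.25$)
$\left(94 + E\right) \frac{129}{259} = \left(94 + \frac{257}{4}\right) \frac{129}{259} = \frac{633 \cdot 129 \cdot \frac{1}{259}}{4} = \frac{633}{4} \cdot \frac{129}{259} = \frac{81657}{1036}$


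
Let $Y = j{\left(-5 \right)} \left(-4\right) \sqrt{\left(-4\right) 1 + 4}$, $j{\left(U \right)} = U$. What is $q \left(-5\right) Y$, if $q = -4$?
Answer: $0$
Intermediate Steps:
$Y = 0$ ($Y = \left(-5\right) \left(-4\right) \sqrt{\left(-4\right) 1 + 4} = 20 \sqrt{-4 + 4} = 20 \sqrt{0} = 20 \cdot 0 = 0$)
$q \left(-5\right) Y = \left(-4\right) \left(-5\right) 0 = 20 \cdot 0 = 0$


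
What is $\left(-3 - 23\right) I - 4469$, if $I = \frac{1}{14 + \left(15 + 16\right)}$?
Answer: $- \frac{201131}{45} \approx -4469.6$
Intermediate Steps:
$I = \frac{1}{45}$ ($I = \frac{1}{14 + 31} = \frac{1}{45} \approx 0.022222$)
$\left(-3 - 23\right) I - 4469 = \left(-3 - 23\right) \frac{1}{45} - 4469 = \left(-26\right) \frac{1}{45} - 4469 = - \frac{26}{45} - 4469 = - \frac{201131}{45}$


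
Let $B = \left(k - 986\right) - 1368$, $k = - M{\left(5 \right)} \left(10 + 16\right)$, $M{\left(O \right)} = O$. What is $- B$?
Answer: $2484$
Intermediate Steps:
$k = -130$ ($k = - 5 \left(10 + 16\right) = - 5 \cdot 26 = \left(-1\right) 130 = -130$)
$B = -2484$ ($B = \left(-130 - 986\right) - 1368 = -1116 - 1368 = -2484$)
$- B = \left(-1\right) \left(-2484\right) = 2484$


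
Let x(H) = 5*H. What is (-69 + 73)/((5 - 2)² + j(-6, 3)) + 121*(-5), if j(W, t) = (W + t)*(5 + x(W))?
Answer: -12704/21 ≈ -604.95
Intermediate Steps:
j(W, t) = (5 + 5*W)*(W + t) (j(W, t) = (W + t)*(5 + 5*W) = (5 + 5*W)*(W + t))
(-69 + 73)/((5 - 2)² + j(-6, 3)) + 121*(-5) = (-69 + 73)/((5 - 2)² + (5*(-6) + 5*3 + 5*(-6)² + 5*(-6)*3)) + 121*(-5) = 4/(3² + (-30 + 15 + 5*36 - 90)) - 605 = 4/(9 + (-30 + 15 + 180 - 90)) - 605 = 4/(9 + 75) - 605 = 4/84 - 605 = 4*(1/84) - 605 = 1/21 - 605 = -12704/21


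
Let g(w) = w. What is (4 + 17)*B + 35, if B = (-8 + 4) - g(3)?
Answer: -112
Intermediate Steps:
B = -7 (B = (-8 + 4) - 1*3 = -4 - 3 = -7)
(4 + 17)*B + 35 = (4 + 17)*(-7) + 35 = 21*(-7) + 35 = -147 + 35 = -112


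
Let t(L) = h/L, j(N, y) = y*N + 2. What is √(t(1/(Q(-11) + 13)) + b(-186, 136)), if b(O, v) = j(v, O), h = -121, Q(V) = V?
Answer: 8*I*√399 ≈ 159.8*I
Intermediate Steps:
j(N, y) = 2 + N*y (j(N, y) = N*y + 2 = 2 + N*y)
b(O, v) = 2 + O*v (b(O, v) = 2 + v*O = 2 + O*v)
t(L) = -121/L
√(t(1/(Q(-11) + 13)) + b(-186, 136)) = √(-121/(1/(-11 + 13)) + (2 - 186*136)) = √(-121/(1/2) + (2 - 25296)) = √(-121/½ - 25294) = √(-121*2 - 25294) = √(-242 - 25294) = √(-25536) = 8*I*√399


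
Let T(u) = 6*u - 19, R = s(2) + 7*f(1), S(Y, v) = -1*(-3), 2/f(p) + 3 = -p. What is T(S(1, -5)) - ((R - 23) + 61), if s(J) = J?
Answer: -75/2 ≈ -37.500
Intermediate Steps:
f(p) = 2/(-3 - p)
S(Y, v) = 3
R = -3/2 (R = 2 + 7*(-2/(3 + 1)) = 2 + 7*(-2/4) = 2 + 7*(-2*1/4) = 2 + 7*(-1/2) = 2 - 7/2 = -3/2 ≈ -1.5000)
T(u) = -19 + 6*u
T(S(1, -5)) - ((R - 23) + 61) = (-19 + 6*3) - ((-3/2 - 23) + 61) = (-19 + 18) - (-49/2 + 61) = -1 - 1*73/2 = -1 - 73/2 = -75/2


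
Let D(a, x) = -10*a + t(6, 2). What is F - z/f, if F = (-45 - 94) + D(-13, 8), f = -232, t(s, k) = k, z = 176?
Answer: -181/29 ≈ -6.2414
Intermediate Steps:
D(a, x) = 2 - 10*a (D(a, x) = -10*a + 2 = 2 - 10*a)
F = -7 (F = (-45 - 94) + (2 - 10*(-13)) = -139 + (2 + 130) = -139 + 132 = -7)
F - z/f = -7 - 176/(-232) = -7 - 176*(-1)/232 = -7 - 1*(-22/29) = -7 + 22/29 = -181/29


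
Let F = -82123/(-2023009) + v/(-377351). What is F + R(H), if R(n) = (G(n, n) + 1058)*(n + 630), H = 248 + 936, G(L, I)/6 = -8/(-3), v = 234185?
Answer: 1487252661887287032/763384469159 ≈ 1.9482e+6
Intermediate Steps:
G(L, I) = 16 (G(L, I) = 6*(-8/(-3)) = 6*(-8*(-⅓)) = 6*(8/3) = 16)
H = 1184
F = -442769166492/763384469159 (F = -82123/(-2023009) + 234185/(-377351) = -82123*(-1/2023009) + 234185*(-1/377351) = 82123/2023009 - 234185/377351 = -442769166492/763384469159 ≈ -0.58001)
R(n) = 676620 + 1074*n (R(n) = (16 + 1058)*(n + 630) = 1074*(630 + n) = 676620 + 1074*n)
F + R(H) = -442769166492/763384469159 + (676620 + 1074*1184) = -442769166492/763384469159 + (676620 + 1271616) = -442769166492/763384469159 + 1948236 = 1487252661887287032/763384469159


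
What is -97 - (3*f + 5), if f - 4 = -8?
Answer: -90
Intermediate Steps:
f = -4 (f = 4 - 8 = -4)
-97 - (3*f + 5) = -97 - (3*(-4) + 5) = -97 - (-12 + 5) = -97 - 1*(-7) = -97 + 7 = -90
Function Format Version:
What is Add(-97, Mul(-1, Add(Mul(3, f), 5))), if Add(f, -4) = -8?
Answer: -90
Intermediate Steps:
f = -4 (f = Add(4, -8) = -4)
Add(-97, Mul(-1, Add(Mul(3, f), 5))) = Add(-97, Mul(-1, Add(Mul(3, -4), 5))) = Add(-97, Mul(-1, Add(-12, 5))) = Add(-97, Mul(-1, -7)) = Add(-97, 7) = -90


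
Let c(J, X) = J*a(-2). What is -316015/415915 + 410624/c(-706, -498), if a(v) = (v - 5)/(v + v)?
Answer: -68470046997/205545193 ≈ -333.11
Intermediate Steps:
a(v) = (-5 + v)/(2*v) (a(v) = (-5 + v)/((2*v)) = (-5 + v)*(1/(2*v)) = (-5 + v)/(2*v))
c(J, X) = 7*J/4 (c(J, X) = J*((½)*(-5 - 2)/(-2)) = J*((½)*(-½)*(-7)) = J*(7/4) = 7*J/4)
-316015/415915 + 410624/c(-706, -498) = -316015/415915 + 410624/(((7/4)*(-706))) = -316015*1/415915 + 410624/(-2471/2) = -63203/83183 + 410624*(-2/2471) = -63203/83183 - 821248/2471 = -68470046997/205545193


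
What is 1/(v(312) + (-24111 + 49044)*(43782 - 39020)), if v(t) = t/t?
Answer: 1/118730947 ≈ 8.4224e-9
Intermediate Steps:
v(t) = 1
1/(v(312) + (-24111 + 49044)*(43782 - 39020)) = 1/(1 + (-24111 + 49044)*(43782 - 39020)) = 1/(1 + 24933*4762) = 1/(1 + 118730946) = 1/118730947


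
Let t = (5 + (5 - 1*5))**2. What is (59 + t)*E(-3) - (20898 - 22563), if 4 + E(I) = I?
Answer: 1077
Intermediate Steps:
E(I) = -4 + I
t = 25 (t = (5 + (5 - 5))**2 = (5 + 0)**2 = 5**2 = 25)
(59 + t)*E(-3) - (20898 - 22563) = (59 + 25)*(-4 - 3) - (20898 - 22563) = 84*(-7) - 1*(-1665) = -588 + 1665 = 1077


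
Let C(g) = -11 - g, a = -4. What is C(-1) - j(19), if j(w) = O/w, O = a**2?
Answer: -206/19 ≈ -10.842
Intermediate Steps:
O = 16 (O = (-4)**2 = 16)
j(w) = 16/w
C(-1) - j(19) = (-11 - 1*(-1)) - 16/19 = (-11 + 1) - 16/19 = -10 - 1*16/19 = -10 - 16/19 = -206/19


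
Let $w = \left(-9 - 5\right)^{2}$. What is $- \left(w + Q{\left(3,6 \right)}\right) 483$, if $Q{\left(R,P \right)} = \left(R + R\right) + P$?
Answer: $-100464$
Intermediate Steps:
$Q{\left(R,P \right)} = P + 2 R$ ($Q{\left(R,P \right)} = 2 R + P = P + 2 R$)
$w = 196$ ($w = \left(-14\right)^{2} = 196$)
$- \left(w + Q{\left(3,6 \right)}\right) 483 = - \left(196 + \left(6 + 2 \cdot 3\right)\right) 483 = - \left(196 + \left(6 + 6\right)\right) 483 = - \left(196 + 12\right) 483 = - 208 \cdot 483 = \left(-1\right) 100464 = -100464$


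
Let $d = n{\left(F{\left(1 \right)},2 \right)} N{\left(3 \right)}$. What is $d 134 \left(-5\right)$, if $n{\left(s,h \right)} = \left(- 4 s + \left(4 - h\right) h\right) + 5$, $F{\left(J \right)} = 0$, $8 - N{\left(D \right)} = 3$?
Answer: $-30150$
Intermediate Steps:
$N{\left(D \right)} = 5$ ($N{\left(D \right)} = 8 - 3 = 5$)
$n{\left(s,h \right)} = 5 - 4 s + h \left(4 - h\right)$ ($n{\left(s,h \right)} = \left(- 4 s + h \left(4 - h\right)\right) + 5 = 5 - 4 s + h \left(4 - h\right)$)
$d = 45$ ($d = \left(5 - 2^{2} - 0 + 4 \cdot 2\right) 5 = \left(5 - 4 + 0 + 8\right) 5 = 9 \cdot 5 = 45$)
$d 134 \left(-5\right) = 45 \cdot 134 \left(-5\right) = 45 \left(-670\right) = -30150$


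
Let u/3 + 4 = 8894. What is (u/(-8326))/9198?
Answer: -635/1823394 ≈ -0.00034825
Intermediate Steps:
u = 26670 (u = -12 + 3*8894 = -12 + 26682 = 26670)
(u/(-8326))/9198 = (26670/(-8326))/9198 = (26670*(-1/8326))*(1/9198) = -13335/4163*1/9198 = -635/1823394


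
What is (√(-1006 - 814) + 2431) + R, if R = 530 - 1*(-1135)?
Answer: 4096 + 2*I*√455 ≈ 4096.0 + 42.661*I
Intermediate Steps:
R = 1665 (R = 530 + 1135 = 1665)
(√(-1006 - 814) + 2431) + R = (√(-1006 - 814) + 2431) + 1665 = (√(-1820) + 2431) + 1665 = (2*I*√455 + 2431) + 1665 = (2431 + 2*I*√455) + 1665 = 4096 + 2*I*√455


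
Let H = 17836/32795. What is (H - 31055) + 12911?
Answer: -85002092/4685 ≈ -18143.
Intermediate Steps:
H = 2548/4685 (H = 17836*(1/32795) = 2548/4685 ≈ 0.54386)
(H - 31055) + 12911 = (2548/4685 - 31055) + 12911 = -145490127/4685 + 12911 = -85002092/4685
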